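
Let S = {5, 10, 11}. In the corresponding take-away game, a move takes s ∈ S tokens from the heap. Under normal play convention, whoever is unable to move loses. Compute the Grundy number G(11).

2

G(0) = 0
G(1) = mex{} = 0
G(2) = mex{} = 0
G(3) = mex{} = 0
G(4) = mex{} = 0
G(5) = mex{0} = 1
G(6) = mex{0} = 1
G(7) = mex{0} = 1
G(8) = mex{0} = 1
G(9) = mex{0} = 1
G(10) = mex{1,0} = 2
G(11) = mex{1,0,0} = 2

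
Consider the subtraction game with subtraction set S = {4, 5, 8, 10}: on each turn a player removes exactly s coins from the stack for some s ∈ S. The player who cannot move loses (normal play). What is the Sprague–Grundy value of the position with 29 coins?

0

G(0) = 0
G(1) = mex{} = 0
G(2) = mex{} = 0
G(3) = mex{} = 0
G(4) = mex{0} = 1
G(5) = mex{0,0} = 1
G(6) = mex{0,0} = 1
G(7) = mex{0,0} = 1
G(8) = mex{1,0,0} = 2
G(9) = mex{1,1,0} = 2
G(10) = mex{1,1,0,0} = 2
G(11) = mex{1,1,0,0} = 2
G(12) = mex{2,1,1,0} = 3
G(13) = mex{2,2,1,0} = 3
G(14) = mex{2,2,1,1} = 0
G(15) = mex{2,2,1,1} = 0
G(16) = mex{3,2,2,1} = 0
G(17) = mex{3,3,2,1} = 0
G(18) = mex{0,3,2,2} = 1
G(19) = mex{0,0,2,2} = 1
G(20) = mex{0,0,3,2} = 1
G(21) = mex{0,0,3,2} = 1
G(22) = mex{1,0,0,3} = 2
G(23) = mex{1,1,0,3} = 2
G(24) = mex{1,1,0,0} = 2
G(25) = mex{1,1,0,0} = 2
G(26) = mex{2,1,1,0} = 3
G(27) = mex{2,2,1,0} = 3
G(28) = mex{2,2,1,1} = 0
G(29) = mex{2,2,1,1} = 0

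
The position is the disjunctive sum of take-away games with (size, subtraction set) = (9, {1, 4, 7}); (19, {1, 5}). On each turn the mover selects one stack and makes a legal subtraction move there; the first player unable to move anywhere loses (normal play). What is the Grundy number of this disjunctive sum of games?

0

Stack A, S = {1, 4, 7}:
G(0) = 0
G(1) = mex{0} = 1
G(2) = mex{1} = 0
G(3) = mex{0} = 1
G(4) = mex{1,0} = 2
G(5) = mex{2,1} = 0
G(6) = mex{0,0} = 1
G(7) = mex{1,1,0} = 2
G(8) = mex{2,2,1} = 0
G(9) = mex{0,0,0} = 1
G_A(9) = 1.
Stack B, S = {1, 5}:
n :  0  1  2  3  4  5  6  7  8  9 10 11 12 13 14 15 16 17 18 19
G :  0  1  0  1  0  1  0  1  0  1  0  1  0  1  0  1  0  1  0  1
G_B(19) = 1.
Combined Grundy value = 1 ⊕ 1 = 0.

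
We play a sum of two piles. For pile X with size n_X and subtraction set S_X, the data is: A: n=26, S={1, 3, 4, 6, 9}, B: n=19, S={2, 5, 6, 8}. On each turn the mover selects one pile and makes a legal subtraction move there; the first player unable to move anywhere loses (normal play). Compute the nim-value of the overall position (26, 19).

Pile A, S = {1, 3, 4, 6, 9}:
G(0) = 0
G(1) = mex{0} = 1
G(2) = mex{1} = 0
G(3) = mex{0,0} = 1
G(4) = mex{1,1,0} = 2
G(5) = mex{2,0,1} = 3
G(6) = mex{3,1,0,0} = 2
G(7) = mex{2,2,1,1} = 0
G(8) = mex{0,3,2,0} = 1
G(9) = mex{1,2,3,1,0} = 4
G(10) = mex{4,0,2,2,1} = 3
G(11) = mex{3,1,0,3,0} = 2
G(12) = mex{2,4,1,2,1} = 0
G(13) = mex{0,3,4,0,2} = 1
G(14) = mex{1,2,3,1,3} = 0
G(15) = mex{0,0,2,4,2} = 1
G(16) = mex{1,1,0,3,0} = 2
G(17) = mex{2,0,1,2,1} = 3
G(18) = mex{3,1,0,0,4} = 2
G(19) = mex{2,2,1,1,3} = 0
G(20) = mex{0,3,2,0,2} = 1
G(21) = mex{1,2,3,1,0} = 4
G(22) = mex{4,0,2,2,1} = 3
G(23) = mex{3,1,0,3,0} = 2
G(24) = mex{2,4,1,2,1} = 0
G(25) = mex{0,3,4,0,2} = 1
G(26) = mex{1,2,3,1,3} = 0
G_A(26) = 0.
Pile B, S = {2, 5, 6, 8}:
G(0) = 0
G(1) = mex{} = 0
G(2) = mex{0} = 1
G(3) = mex{0} = 1
G(4) = mex{1} = 0
G(5) = mex{1,0} = 2
G(6) = mex{0,0,0} = 1
G(7) = mex{2,1,0} = 3
G(8) = mex{1,1,1,0} = 2
G(9) = mex{3,0,1,0} = 2
G(10) = mex{2,2,0,1} = 3
G(11) = mex{2,1,2,1} = 0
G(12) = mex{3,3,1,0} = 2
G(13) = mex{0,2,3,2} = 1
G(14) = mex{2,2,2,1} = 0
G(15) = mex{1,3,2,3} = 0
G(16) = mex{0,0,3,2} = 1
G(17) = mex{0,2,0,2} = 1
G(18) = mex{1,1,2,3} = 0
G(19) = mex{1,0,1,0} = 2
G_B(19) = 2.
Combined Grundy value = 0 ⊕ 2 = 2.

2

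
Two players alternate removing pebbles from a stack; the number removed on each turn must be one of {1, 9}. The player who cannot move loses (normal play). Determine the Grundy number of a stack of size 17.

n :  0  1  2  3  4  5  6  7  8  9 10 11 12 13 14 15 16 17
G :  0  1  0  1  0  1  0  1  0  1  0  1  0  1  0  1  0  1

1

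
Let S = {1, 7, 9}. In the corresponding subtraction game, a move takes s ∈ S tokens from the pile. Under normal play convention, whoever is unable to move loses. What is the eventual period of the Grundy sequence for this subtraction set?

n :  0  1  2  3  4  5  6  7  8  9 10 11 12 13 14
G :  0  1  0  1  0  1  0  1  0  1  0  1  0  1  0
G(n+2) = G(n) holds for n = 0,…,8 (a full window of length max(S) = 9), so the sequence is purely periodic with period 2.

2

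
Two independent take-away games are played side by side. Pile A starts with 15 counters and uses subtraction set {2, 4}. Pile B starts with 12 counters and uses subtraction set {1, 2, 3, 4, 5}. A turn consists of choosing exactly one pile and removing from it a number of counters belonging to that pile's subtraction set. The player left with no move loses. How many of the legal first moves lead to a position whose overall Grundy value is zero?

Pile A, S = {2, 4}:
n :  0  1  2  3  4  5  6  7  8  9 10 11 12 13 14 15
G :  0  0  1  1  2  2  0  0  1  1  2  2  0  0  1  1
G_A(15) = 1.
Pile B, S = {1, 2, 3, 4, 5}:
n :  0  1  2  3  4  5  6  7  8  9 10 11 12
G :  0  1  2  3  4  5  0  1  2  3  4  5  0
G_B(12) = 0.
Combined Grundy value = 1 ⊕ 0 = 1.
A winning move leaves total XOR = 0, i.e. changes one component's Grundy value g to g ⊕ X where X is the current total.
Pile A: need g' = 1⊕1 = 0. Options: 15−2→G=0, 15−4→G=2. Hits: 1.
Pile B: need g' = 0⊕1 = 1. Options: 12−1→G=5, 12−2→G=4, 12−3→G=3, 12−4→G=2, 12−5→G=1. Hits: 1.

2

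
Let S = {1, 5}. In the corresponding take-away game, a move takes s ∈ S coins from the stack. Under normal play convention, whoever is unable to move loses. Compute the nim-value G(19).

n :  0  1  2  3  4  5  6  7  8  9 10 11 12 13 14 15 16 17 18 19
G :  0  1  0  1  0  1  0  1  0  1  0  1  0  1  0  1  0  1  0  1

1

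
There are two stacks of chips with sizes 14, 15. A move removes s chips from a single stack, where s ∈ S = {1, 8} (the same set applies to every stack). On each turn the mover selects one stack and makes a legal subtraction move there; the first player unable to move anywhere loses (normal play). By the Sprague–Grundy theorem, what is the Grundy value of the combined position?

All stacks use S = {1, 8}:
n :  0  1  2  3  4  5  6  7  8  9 10 11 12 13 14 15
G :  0  1  0  1  0  1  0  1  2  0  1  0  1  0  1  0
Stack A: G(14) = 1.
Stack B: G(15) = 0.
Combined Grundy value = 1 ⊕ 0 = 1.

1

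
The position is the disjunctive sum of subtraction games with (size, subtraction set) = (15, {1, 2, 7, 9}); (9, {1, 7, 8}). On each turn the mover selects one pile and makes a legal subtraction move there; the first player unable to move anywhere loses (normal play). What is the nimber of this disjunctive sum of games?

2

Pile A, S = {1, 2, 7, 9}:
G(0) = 0
G(1) = mex{0} = 1
G(2) = mex{1,0} = 2
G(3) = mex{2,1} = 0
G(4) = mex{0,2} = 1
G(5) = mex{1,0} = 2
G(6) = mex{2,1} = 0
G(7) = mex{0,2,0} = 1
G(8) = mex{1,0,1} = 2
G(9) = mex{2,1,2,0} = 3
G(10) = mex{3,2,0,1} = 4
G(11) = mex{4,3,1,2} = 0
G(12) = mex{0,4,2,0} = 1
G(13) = mex{1,0,0,1} = 2
G(14) = mex{2,1,1,2} = 0
G(15) = mex{0,2,2,0} = 1
G_A(15) = 1.
Pile B, S = {1, 7, 8}:
n : 0 1 2 3 4 5 6 7 8 9
G : 0 1 0 1 0 1 0 1 2 3
G_B(9) = 3.
Combined Grundy value = 1 ⊕ 3 = 2.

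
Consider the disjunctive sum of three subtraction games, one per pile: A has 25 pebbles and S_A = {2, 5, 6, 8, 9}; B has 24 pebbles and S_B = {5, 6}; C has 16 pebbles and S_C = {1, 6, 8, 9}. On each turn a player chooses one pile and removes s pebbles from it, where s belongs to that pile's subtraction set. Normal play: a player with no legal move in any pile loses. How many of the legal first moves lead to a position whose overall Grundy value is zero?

Pile A, S = {2, 5, 6, 8, 9}:
n :  0  1  2  3  4  5  6  7  8  9 10 11 12 13 14 15 16 17 18 19 20 21 22 23 24 25
G :  0  0  1  1  0  2  1  3  2  2  3  0  2  1  0  0  1  1  0  2  1  3  2  2  3  0
G_A(25) = 0.
Pile B, S = {5, 6}:
n :  0  1  2  3  4  5  6  7  8  9 10 11 12 13 14 15 16 17 18 19 20 21 22 23 24
G :  0  0  0  0  0  1  1  1  1  1  2  0  0  0  0  0  1  1  1  1  1  2  0  0  0
G_B(24) = 0.
Pile C, S = {1, 6, 8, 9}:
G(0) = 0
G(1) = mex{0} = 1
G(2) = mex{1} = 0
G(3) = mex{0} = 1
G(4) = mex{1} = 0
G(5) = mex{0} = 1
G(6) = mex{1,0} = 2
G(7) = mex{2,1} = 0
G(8) = mex{0,0,0} = 1
G(9) = mex{1,1,1,0} = 2
G(10) = mex{2,0,0,1} = 3
G(11) = mex{3,1,1,0} = 2
G(12) = mex{2,2,0,1} = 3
G(13) = mex{3,0,1,0} = 2
G(14) = mex{2,1,2,1} = 0
G(15) = mex{0,2,0,2} = 1
G(16) = mex{1,3,1,0} = 2
G_C(16) = 2.
Combined Grundy value = 0 ⊕ 0 ⊕ 2 = 2.
A winning move leaves total XOR = 0, i.e. changes one component's Grundy value g to g ⊕ X where X is the current total.
Pile A: need g' = 0⊕2 = 2. Options: 25−2→G=2, 25−5→G=1, 25−6→G=2, 25−8→G=1, 25−9→G=1. Hits: 2.
Pile B: need g' = 0⊕2 = 2. Options: 24−5→G=1, 24−6→G=1. Hits: 0.
Pile C: need g' = 2⊕2 = 0. Options: 16−1→G=1, 16−6→G=3, 16−8→G=1, 16−9→G=0. Hits: 1.

3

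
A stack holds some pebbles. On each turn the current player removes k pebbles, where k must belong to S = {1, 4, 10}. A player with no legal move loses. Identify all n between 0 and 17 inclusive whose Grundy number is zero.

0, 2, 5, 7, 13, 16

G(0) = 0
G(1) = mex{0} = 1
G(2) = mex{1} = 0
G(3) = mex{0} = 1
G(4) = mex{1,0} = 2
G(5) = mex{2,1} = 0
G(6) = mex{0,0} = 1
G(7) = mex{1,1} = 0
G(8) = mex{0,2} = 1
G(9) = mex{1,0} = 2
G(10) = mex{2,1,0} = 3
G(11) = mex{3,0,1} = 2
G(12) = mex{2,1,0} = 3
G(13) = mex{3,2,1} = 0
G(14) = mex{0,3,2} = 1
G(15) = mex{1,2,0} = 3
G(16) = mex{3,3,1} = 0
G(17) = mex{0,0,0} = 1
P-positions are exactly the n with G(n) = 0.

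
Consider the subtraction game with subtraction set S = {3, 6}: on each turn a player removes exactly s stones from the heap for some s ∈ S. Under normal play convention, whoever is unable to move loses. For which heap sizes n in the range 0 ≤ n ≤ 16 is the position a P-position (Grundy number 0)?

n :  0  1  2  3  4  5  6  7  8  9 10 11 12 13 14 15 16
G :  0  0  0  1  1  1  2  2  2  0  0  0  1  1  1  2  2
P-positions are exactly the n with G(n) = 0.

0, 1, 2, 9, 10, 11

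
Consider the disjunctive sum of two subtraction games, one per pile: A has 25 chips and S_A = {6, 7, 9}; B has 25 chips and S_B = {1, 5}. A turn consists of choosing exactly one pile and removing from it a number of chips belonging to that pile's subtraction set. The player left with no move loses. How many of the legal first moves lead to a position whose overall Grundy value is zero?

0

Pile A, S = {6, 7, 9}:
n :  0  1  2  3  4  5  6  7  8  9 10 11 12 13 14 15 16 17 18 19 20 21 22 23 24 25
G :  0  0  0  0  0  0  1  1  1  1  1  1  2  2  2  0  0  0  0  0  0  1  1  1  1  1
G_A(25) = 1.
Pile B, S = {1, 5}:
n :  0  1  2  3  4  5  6  7  8  9 10 11 12 13 14 15 16 17 18 19 20 21 22 23 24 25
G :  0  1  0  1  0  1  0  1  0  1  0  1  0  1  0  1  0  1  0  1  0  1  0  1  0  1
G_B(25) = 1.
Combined Grundy value = 1 ⊕ 1 = 0.
A winning move leaves total XOR = 0, i.e. changes one component's Grundy value g to g ⊕ X where X is the current total.
Pile A: target g' = 1⊕0 = 1, but every legal move changes the Grundy value (mex property), so 0 moves.
Pile B: target g' = 1⊕0 = 1, but every legal move changes the Grundy value (mex property), so 0 moves.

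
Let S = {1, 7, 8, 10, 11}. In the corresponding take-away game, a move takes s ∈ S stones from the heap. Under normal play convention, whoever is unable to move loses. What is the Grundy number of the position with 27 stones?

G(0) = 0
G(1) = mex{0} = 1
G(2) = mex{1} = 0
G(3) = mex{0} = 1
G(4) = mex{1} = 0
G(5) = mex{0} = 1
G(6) = mex{1} = 0
G(7) = mex{0,0} = 1
G(8) = mex{1,1,0} = 2
G(9) = mex{2,0,1} = 3
G(10) = mex{3,1,0,0} = 2
G(11) = mex{2,0,1,1,0} = 3
G(12) = mex{3,1,0,0,1} = 2
G(13) = mex{2,0,1,1,0} = 3
G(14) = mex{3,1,0,0,1} = 2
G(15) = mex{2,2,1,1,0} = 3
G(16) = mex{3,3,2,0,1} = 4
G(17) = mex{4,2,3,1,0} = 5
G(18) = mex{5,3,2,2,1} = 0
G(19) = mex{0,2,3,3,2} = 1
G(20) = mex{1,3,2,2,3} = 0
G(21) = mex{0,2,3,3,2} = 1
G(22) = mex{1,3,2,2,3} = 0
G(23) = mex{0,4,3,3,2} = 1
G(24) = mex{1,5,4,2,3} = 0
G(25) = mex{0,0,5,3,2} = 1
G(26) = mex{1,1,0,4,3} = 2
G(27) = mex{2,0,1,5,4} = 3

3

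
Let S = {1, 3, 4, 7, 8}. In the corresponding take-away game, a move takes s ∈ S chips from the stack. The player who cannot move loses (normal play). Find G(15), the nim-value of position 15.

2

G(0) = 0
G(1) = mex{0} = 1
G(2) = mex{1} = 0
G(3) = mex{0,0} = 1
G(4) = mex{1,1,0} = 2
G(5) = mex{2,0,1} = 3
G(6) = mex{3,1,0} = 2
G(7) = mex{2,2,1,0} = 3
G(8) = mex{3,3,2,1,0} = 4
G(9) = mex{4,2,3,0,1} = 5
G(10) = mex{5,3,2,1,0} = 4
G(11) = mex{4,4,3,2,1} = 0
G(12) = mex{0,5,4,3,2} = 1
G(13) = mex{1,4,5,2,3} = 0
G(14) = mex{0,0,4,3,2} = 1
G(15) = mex{1,1,0,4,3} = 2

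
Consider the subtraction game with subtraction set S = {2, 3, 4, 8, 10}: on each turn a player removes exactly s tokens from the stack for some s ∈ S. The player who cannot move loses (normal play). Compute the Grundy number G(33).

1

n :  0  1  2  3  4  5  6  7  8  9 10 11 12 13 14 15 16 17 18 19 20 21 22 23 24 25 26 27 28 29 30 31 32 33
G :  0  0  1  1  2  2  0  0  1  1  2  2  0  0  1  1  2  2  0  0  1  1  2  2  0  0  1  1  2  2  0  0  1  1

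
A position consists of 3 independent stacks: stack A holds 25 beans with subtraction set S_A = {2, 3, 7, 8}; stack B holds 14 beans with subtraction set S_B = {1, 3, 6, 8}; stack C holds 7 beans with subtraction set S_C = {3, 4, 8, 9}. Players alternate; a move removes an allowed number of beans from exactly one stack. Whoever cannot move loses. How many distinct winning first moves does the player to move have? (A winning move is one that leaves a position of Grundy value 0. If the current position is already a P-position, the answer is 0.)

8

Stack A, S = {2, 3, 7, 8}:
n :  0  1  2  3  4  5  6  7  8  9 10 11 12 13 14 15 16 17 18 19 20 21 22 23 24 25
G :  0  0  1  1  2  0  0  1  1  2  0  0  1  1  2  0  0  1  1  2  0  0  1  1  2  0
G_A(25) = 0.
Stack B, S = {1, 3, 6, 8}:
G(0) = 0
G(1) = mex{0} = 1
G(2) = mex{1} = 0
G(3) = mex{0,0} = 1
G(4) = mex{1,1} = 0
G(5) = mex{0,0} = 1
G(6) = mex{1,1,0} = 2
G(7) = mex{2,0,1} = 3
G(8) = mex{3,1,0,0} = 2
G(9) = mex{2,2,1,1} = 0
G(10) = mex{0,3,0,0} = 1
G(11) = mex{1,2,1,1} = 0
G(12) = mex{0,0,2,0} = 1
G(13) = mex{1,1,3,1} = 0
G(14) = mex{0,0,2,2} = 1
G_B(14) = 1.
Stack C, S = {3, 4, 8, 9}:
n : 0 1 2 3 4 5 6 7
G : 0 0 0 1 1 1 2 0
G_C(7) = 0.
Combined Grundy value = 0 ⊕ 1 ⊕ 0 = 1.
A winning move leaves total XOR = 0, i.e. changes one component's Grundy value g to g ⊕ X where X is the current total.
Stack A: need g' = 0⊕1 = 1. Options: 25−2→G=1, 25−3→G=1, 25−7→G=1, 25−8→G=1. Hits: 4.
Stack B: need g' = 1⊕1 = 0. Options: 14−1→G=0, 14−3→G=0, 14−6→G=2, 14−8→G=2. Hits: 2.
Stack C: need g' = 0⊕1 = 1. Options: 7−3→G=1, 7−4→G=1. Hits: 2.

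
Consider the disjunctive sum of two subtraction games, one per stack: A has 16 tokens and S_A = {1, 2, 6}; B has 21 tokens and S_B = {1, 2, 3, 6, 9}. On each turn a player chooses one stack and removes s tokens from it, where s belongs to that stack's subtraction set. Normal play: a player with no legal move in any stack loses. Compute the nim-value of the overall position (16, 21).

3

Stack A, S = {1, 2, 6}:
n :  0  1  2  3  4  5  6  7  8  9 10 11 12 13 14 15 16
G :  0  1  2  0  1  2  3  0  1  2  0  1  2  3  0  1  2
G_A(16) = 2.
Stack B, S = {1, 2, 3, 6, 9}:
n :  0  1  2  3  4  5  6  7  8  9 10 11 12 13 14 15 16 17 18 19 20 21
G :  0  1  2  3  0  1  2  3  0  1  2  3  0  1  2  3  0  1  2  3  0  1
G_B(21) = 1.
Combined Grundy value = 2 ⊕ 1 = 3.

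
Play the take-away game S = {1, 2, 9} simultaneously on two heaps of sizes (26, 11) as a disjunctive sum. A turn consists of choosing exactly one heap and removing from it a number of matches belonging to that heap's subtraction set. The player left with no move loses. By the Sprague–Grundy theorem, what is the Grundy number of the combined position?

1

All heaps use S = {1, 2, 9}:
G(0) = 0
G(1) = mex{0} = 1
G(2) = mex{1,0} = 2
G(3) = mex{2,1} = 0
G(4) = mex{0,2} = 1
G(5) = mex{1,0} = 2
G(6) = mex{2,1} = 0
G(7) = mex{0,2} = 1
G(8) = mex{1,0} = 2
G(9) = mex{2,1,0} = 3
G(10) = mex{3,2,1} = 0
G(11) = mex{0,3,2} = 1
G(12) = mex{1,0,0} = 2
G(13) = mex{2,1,1} = 0
G(14) = mex{0,2,2} = 1
G(15) = mex{1,0,0} = 2
G(16) = mex{2,1,1} = 0
G(17) = mex{0,2,2} = 1
G(18) = mex{1,0,3} = 2
G(19) = mex{2,1,0} = 3
G(20) = mex{3,2,1} = 0
G(21) = mex{0,3,2} = 1
G(22) = mex{1,0,0} = 2
G(23) = mex{2,1,1} = 0
G(24) = mex{0,2,2} = 1
G(25) = mex{1,0,0} = 2
G(26) = mex{2,1,1} = 0
Heap A: G(26) = 0.
Heap B: G(11) = 1.
Combined Grundy value = 0 ⊕ 1 = 1.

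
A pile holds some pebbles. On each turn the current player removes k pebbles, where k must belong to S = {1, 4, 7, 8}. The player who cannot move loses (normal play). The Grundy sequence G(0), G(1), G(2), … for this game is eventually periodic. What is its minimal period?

25

n :  0  1  2  3  4  5  6  7  8  9 10 11 12 13 14 15 16 17 18 19 20 21 22 23 24 25 26 27 28 29 30 31 32 33 34 35 36 37 38 39 40 41 42 43 44 45 46 47 48 49 50 51
G :  0  1  0  1  2  0  1  2  3  2  3  0  1  3  0  1  0  1  2  3  2  4  3  2  3  0  1  0  1  2  0  1  2  3  2  3  0  1  3  0  1  0  1  2  3  2  4  3  2  3  0  1
G(n+25) = G(n) holds for n = 0,…,7 (a full window of length max(S) = 8), so the sequence is purely periodic with period 25.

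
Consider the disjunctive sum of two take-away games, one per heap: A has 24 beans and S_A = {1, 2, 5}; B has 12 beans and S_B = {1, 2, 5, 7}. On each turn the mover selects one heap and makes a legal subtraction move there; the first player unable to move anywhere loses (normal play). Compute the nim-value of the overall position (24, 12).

0

Heap A, S = {1, 2, 5}:
n :  0  1  2  3  4  5  6  7  8  9 10 11 12 13 14 15 16 17 18 19 20 21 22 23 24
G :  0  1  2  0  1  2  0  1  2  0  1  2  0  1  2  0  1  2  0  1  2  0  1  2  0
G_A(24) = 0.
Heap B, S = {1, 2, 5, 7}:
G(0) = 0
G(1) = mex{0} = 1
G(2) = mex{1,0} = 2
G(3) = mex{2,1} = 0
G(4) = mex{0,2} = 1
G(5) = mex{1,0,0} = 2
G(6) = mex{2,1,1} = 0
G(7) = mex{0,2,2,0} = 1
G(8) = mex{1,0,0,1} = 2
G(9) = mex{2,1,1,2} = 0
G(10) = mex{0,2,2,0} = 1
G(11) = mex{1,0,0,1} = 2
G(12) = mex{2,1,1,2} = 0
G_B(12) = 0.
Combined Grundy value = 0 ⊕ 0 = 0.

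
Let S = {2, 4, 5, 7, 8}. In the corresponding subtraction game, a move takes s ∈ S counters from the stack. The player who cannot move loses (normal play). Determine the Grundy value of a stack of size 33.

G(0) = 0
G(1) = mex{} = 0
G(2) = mex{0} = 1
G(3) = mex{0} = 1
G(4) = mex{1,0} = 2
G(5) = mex{1,0,0} = 2
G(6) = mex{2,1,0} = 3
G(7) = mex{2,1,1,0} = 3
G(8) = mex{3,2,1,0,0} = 4
G(9) = mex{3,2,2,1,0} = 4
G(10) = mex{4,3,2,1,1} = 0
G(11) = mex{4,3,3,2,1} = 0
G(12) = mex{0,4,3,2,2} = 1
G(13) = mex{0,4,4,3,2} = 1
G(14) = mex{1,0,4,3,3} = 2
G(15) = mex{1,0,0,4,3} = 2
G(16) = mex{2,1,0,4,4} = 3
G(17) = mex{2,1,1,0,4} = 3
G(18) = mex{3,2,1,0,0} = 4
G(19) = mex{3,2,2,1,0} = 4
G(20) = mex{4,3,2,1,1} = 0
G(21) = mex{4,3,3,2,1} = 0
G(22) = mex{0,4,3,2,2} = 1
G(23) = mex{0,4,4,3,2} = 1
G(24) = mex{1,0,4,3,3} = 2
G(25) = mex{1,0,0,4,3} = 2
G(26) = mex{2,1,0,4,4} = 3
G(27) = mex{2,1,1,0,4} = 3
G(28) = mex{3,2,1,0,0} = 4
G(29) = mex{3,2,2,1,0} = 4
G(30) = mex{4,3,2,1,1} = 0
G(31) = mex{4,3,3,2,1} = 0
G(32) = mex{0,4,3,2,2} = 1
G(33) = mex{0,4,4,3,2} = 1

1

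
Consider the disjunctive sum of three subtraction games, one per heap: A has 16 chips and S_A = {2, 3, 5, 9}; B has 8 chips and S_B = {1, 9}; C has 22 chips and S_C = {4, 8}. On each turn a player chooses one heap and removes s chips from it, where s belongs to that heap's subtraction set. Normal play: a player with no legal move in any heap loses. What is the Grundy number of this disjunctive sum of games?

Heap A, S = {2, 3, 5, 9}:
n :  0  1  2  3  4  5  6  7  8  9 10 11 12 13 14 15 16
G :  0  0  1  1  2  2  3  0  0  1  1  2  2  3  0  0  1
G_A(16) = 1.
Heap B, S = {1, 9}:
G(0) = 0
G(1) = mex{0} = 1
G(2) = mex{1} = 0
G(3) = mex{0} = 1
G(4) = mex{1} = 0
G(5) = mex{0} = 1
G(6) = mex{1} = 0
G(7) = mex{0} = 1
G(8) = mex{1} = 0
G_B(8) = 0.
Heap C, S = {4, 8}:
G(0) = 0
G(1) = mex{} = 0
G(2) = mex{} = 0
G(3) = mex{} = 0
G(4) = mex{0} = 1
G(5) = mex{0} = 1
G(6) = mex{0} = 1
G(7) = mex{0} = 1
G(8) = mex{1,0} = 2
G(9) = mex{1,0} = 2
G(10) = mex{1,0} = 2
G(11) = mex{1,0} = 2
G(12) = mex{2,1} = 0
G(13) = mex{2,1} = 0
G(14) = mex{2,1} = 0
G(15) = mex{2,1} = 0
G(16) = mex{0,2} = 1
G(17) = mex{0,2} = 1
G(18) = mex{0,2} = 1
G(19) = mex{0,2} = 1
G(20) = mex{1,0} = 2
G(21) = mex{1,0} = 2
G(22) = mex{1,0} = 2
G_C(22) = 2.
Combined Grundy value = 1 ⊕ 0 ⊕ 2 = 3.

3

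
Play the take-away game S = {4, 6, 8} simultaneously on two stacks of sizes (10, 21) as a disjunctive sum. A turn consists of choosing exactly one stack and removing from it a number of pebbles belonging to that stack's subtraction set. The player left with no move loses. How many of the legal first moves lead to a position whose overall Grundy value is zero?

All stacks use S = {4, 6, 8}:
n :  0  1  2  3  4  5  6  7  8  9 10 11 12 13 14 15 16 17 18 19 20 21
G :  0  0  0  0  1  1  1  1  2  2  2  2  0  0  0  0  1  1  1  1  2  2
Stack A: G(10) = 2.
Stack B: G(21) = 2.
Combined Grundy value = 2 ⊕ 2 = 0.
A winning move leaves total XOR = 0, i.e. changes one component's Grundy value g to g ⊕ X where X is the current total.
Stack A: target g' = 2⊕0 = 2, but every legal move changes the Grundy value (mex property), so 0 moves.
Stack B: target g' = 2⊕0 = 2, but every legal move changes the Grundy value (mex property), so 0 moves.

0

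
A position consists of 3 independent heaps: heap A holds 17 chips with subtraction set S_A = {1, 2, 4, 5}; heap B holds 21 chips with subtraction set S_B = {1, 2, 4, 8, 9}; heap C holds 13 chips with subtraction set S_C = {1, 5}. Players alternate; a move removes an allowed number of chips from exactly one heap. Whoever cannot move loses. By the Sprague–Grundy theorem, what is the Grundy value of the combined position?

1

Heap A, S = {1, 2, 4, 5}:
n :  0  1  2  3  4  5  6  7  8  9 10 11 12 13 14 15 16 17
G :  0  1  2  0  1  2  0  1  2  0  1  2  0  1  2  0  1  2
G_A(17) = 2.
Heap B, S = {1, 2, 4, 8, 9}:
G(0) = 0
G(1) = mex{0} = 1
G(2) = mex{1,0} = 2
G(3) = mex{2,1} = 0
G(4) = mex{0,2,0} = 1
G(5) = mex{1,0,1} = 2
G(6) = mex{2,1,2} = 0
G(7) = mex{0,2,0} = 1
G(8) = mex{1,0,1,0} = 2
G(9) = mex{2,1,2,1,0} = 3
G(10) = mex{3,2,0,2,1} = 4
G(11) = mex{4,3,1,0,2} = 5
G(12) = mex{5,4,2,1,0} = 3
G(13) = mex{3,5,3,2,1} = 0
G(14) = mex{0,3,4,0,2} = 1
G(15) = mex{1,0,5,1,0} = 2
G(16) = mex{2,1,3,2,1} = 0
G(17) = mex{0,2,0,3,2} = 1
G(18) = mex{1,0,1,4,3} = 2
G(19) = mex{2,1,2,5,4} = 0
G(20) = mex{0,2,0,3,5} = 1
G(21) = mex{1,0,1,0,3} = 2
G_B(21) = 2.
Heap C, S = {1, 5}:
G(0) = 0
G(1) = mex{0} = 1
G(2) = mex{1} = 0
G(3) = mex{0} = 1
G(4) = mex{1} = 0
G(5) = mex{0,0} = 1
G(6) = mex{1,1} = 0
G(7) = mex{0,0} = 1
G(8) = mex{1,1} = 0
G(9) = mex{0,0} = 1
G(10) = mex{1,1} = 0
G(11) = mex{0,0} = 1
G(12) = mex{1,1} = 0
G(13) = mex{0,0} = 1
G_C(13) = 1.
Combined Grundy value = 2 ⊕ 2 ⊕ 1 = 1.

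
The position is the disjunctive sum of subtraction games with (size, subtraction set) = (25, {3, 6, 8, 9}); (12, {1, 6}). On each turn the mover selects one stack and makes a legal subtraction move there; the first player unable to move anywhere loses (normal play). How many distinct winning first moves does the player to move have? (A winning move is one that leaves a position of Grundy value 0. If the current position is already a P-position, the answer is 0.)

3

Stack A, S = {3, 6, 8, 9}:
n :  0  1  2  3  4  5  6  7  8  9 10 11 12 13 14 15 16 17 18 19 20 21 22 23 24 25
G :  0  0  0  1  1  1  2  2  2  3  3  3  0  0  0  1  1  1  2  2  2  3  3  3  0  0
G_A(25) = 0.
Stack B, S = {1, 6}:
n :  0  1  2  3  4  5  6  7  8  9 10 11 12
G :  0  1  0  1  0  1  2  0  1  0  1  0  1
G_B(12) = 1.
Combined Grundy value = 0 ⊕ 1 = 1.
A winning move leaves total XOR = 0, i.e. changes one component's Grundy value g to g ⊕ X where X is the current total.
Stack A: need g' = 0⊕1 = 1. Options: 25−3→G=3, 25−6→G=2, 25−8→G=1, 25−9→G=1. Hits: 2.
Stack B: need g' = 1⊕1 = 0. Options: 12−1→G=0, 12−6→G=2. Hits: 1.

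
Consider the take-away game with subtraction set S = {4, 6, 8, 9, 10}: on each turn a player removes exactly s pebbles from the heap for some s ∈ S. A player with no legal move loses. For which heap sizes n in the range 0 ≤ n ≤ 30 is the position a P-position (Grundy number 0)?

0, 1, 2, 3, 14, 15, 16, 17, 28, 29, 30

n :  0  1  2  3  4  5  6  7  8  9 10 11 12 13 14 15 16 17 18 19 20 21 22 23 24 25 26 27 28 29 30
G :  0  0  0  0  1  1  1  1  2  2  2  2  3  3  0  0  0  0  1  1  1  1  2  2  2  2  3  3  0  0  0
P-positions are exactly the n with G(n) = 0.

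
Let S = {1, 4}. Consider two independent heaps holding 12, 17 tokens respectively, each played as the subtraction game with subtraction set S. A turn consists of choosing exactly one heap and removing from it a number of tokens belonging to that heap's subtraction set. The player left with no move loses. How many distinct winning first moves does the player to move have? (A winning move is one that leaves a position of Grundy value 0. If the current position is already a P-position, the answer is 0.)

All heaps use S = {1, 4}:
n :  0  1  2  3  4  5  6  7  8  9 10 11 12 13 14 15 16 17
G :  0  1  0  1  2  0  1  0  1  2  0  1  0  1  2  0  1  0
Heap A: G(12) = 0.
Heap B: G(17) = 0.
Combined Grundy value = 0 ⊕ 0 = 0.
A winning move leaves total XOR = 0, i.e. changes one component's Grundy value g to g ⊕ X where X is the current total.
Heap A: target g' = 0⊕0 = 0, but every legal move changes the Grundy value (mex property), so 0 moves.
Heap B: target g' = 0⊕0 = 0, but every legal move changes the Grundy value (mex property), so 0 moves.

0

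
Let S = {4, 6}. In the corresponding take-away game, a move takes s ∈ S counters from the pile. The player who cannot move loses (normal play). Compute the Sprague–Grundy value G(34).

G(0) = 0
G(1) = mex{} = 0
G(2) = mex{} = 0
G(3) = mex{} = 0
G(4) = mex{0} = 1
G(5) = mex{0} = 1
G(6) = mex{0,0} = 1
G(7) = mex{0,0} = 1
G(8) = mex{1,0} = 2
G(9) = mex{1,0} = 2
G(10) = mex{1,1} = 0
G(11) = mex{1,1} = 0
G(12) = mex{2,1} = 0
G(13) = mex{2,1} = 0
G(14) = mex{0,2} = 1
G(15) = mex{0,2} = 1
G(16) = mex{0,0} = 1
G(17) = mex{0,0} = 1
G(18) = mex{1,0} = 2
G(19) = mex{1,0} = 2
G(20) = mex{1,1} = 0
G(21) = mex{1,1} = 0
G(22) = mex{2,1} = 0
G(23) = mex{2,1} = 0
G(24) = mex{0,2} = 1
G(25) = mex{0,2} = 1
G(26) = mex{0,0} = 1
G(27) = mex{0,0} = 1
G(28) = mex{1,0} = 2
G(29) = mex{1,0} = 2
G(30) = mex{1,1} = 0
G(31) = mex{1,1} = 0
G(32) = mex{2,1} = 0
G(33) = mex{2,1} = 0
G(34) = mex{0,2} = 1

1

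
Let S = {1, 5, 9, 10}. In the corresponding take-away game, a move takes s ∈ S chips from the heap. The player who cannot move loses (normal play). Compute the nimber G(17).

3

G(0) = 0
G(1) = mex{0} = 1
G(2) = mex{1} = 0
G(3) = mex{0} = 1
G(4) = mex{1} = 0
G(5) = mex{0,0} = 1
G(6) = mex{1,1} = 0
G(7) = mex{0,0} = 1
G(8) = mex{1,1} = 0
G(9) = mex{0,0,0} = 1
G(10) = mex{1,1,1,0} = 2
G(11) = mex{2,0,0,1} = 3
G(12) = mex{3,1,1,0} = 2
G(13) = mex{2,0,0,1} = 3
G(14) = mex{3,1,1,0} = 2
G(15) = mex{2,2,0,1} = 3
G(16) = mex{3,3,1,0} = 2
G(17) = mex{2,2,0,1} = 3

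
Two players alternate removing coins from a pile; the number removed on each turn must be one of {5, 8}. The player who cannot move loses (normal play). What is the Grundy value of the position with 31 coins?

G(0) = 0
G(1) = mex{} = 0
G(2) = mex{} = 0
G(3) = mex{} = 0
G(4) = mex{} = 0
G(5) = mex{0} = 1
G(6) = mex{0} = 1
G(7) = mex{0} = 1
G(8) = mex{0,0} = 1
G(9) = mex{0,0} = 1
G(10) = mex{1,0} = 2
G(11) = mex{1,0} = 2
G(12) = mex{1,0} = 2
G(13) = mex{1,1} = 0
G(14) = mex{1,1} = 0
G(15) = mex{2,1} = 0
G(16) = mex{2,1} = 0
G(17) = mex{2,1} = 0
G(18) = mex{0,2} = 1
G(19) = mex{0,2} = 1
G(20) = mex{0,2} = 1
G(21) = mex{0,0} = 1
G(22) = mex{0,0} = 1
G(23) = mex{1,0} = 2
G(24) = mex{1,0} = 2
G(25) = mex{1,0} = 2
G(26) = mex{1,1} = 0
G(27) = mex{1,1} = 0
G(28) = mex{2,1} = 0
G(29) = mex{2,1} = 0
G(30) = mex{2,1} = 0
G(31) = mex{0,2} = 1

1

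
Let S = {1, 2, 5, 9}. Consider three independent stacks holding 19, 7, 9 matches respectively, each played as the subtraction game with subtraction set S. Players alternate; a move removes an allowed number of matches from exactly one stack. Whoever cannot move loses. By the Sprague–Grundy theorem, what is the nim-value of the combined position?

All stacks use S = {1, 2, 5, 9}:
n :  0  1  2  3  4  5  6  7  8  9 10 11 12 13 14 15 16 17 18 19
G :  0  1  2  0  1  2  0  1  2  3  0  1  2  0  1  2  0  1  2  3
Stack A: G(19) = 3.
Stack B: G(7) = 1.
Stack C: G(9) = 3.
Combined Grundy value = 3 ⊕ 1 ⊕ 3 = 1.

1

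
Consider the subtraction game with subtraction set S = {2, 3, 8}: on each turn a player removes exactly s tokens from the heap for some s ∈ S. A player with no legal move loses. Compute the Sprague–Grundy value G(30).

n :  0  1  2  3  4  5  6  7  8  9 10 11 12 13 14 15 16 17 18 19 20 21 22 23 24 25 26 27 28 29 30
G :  0  0  1  1  2  0  0  1  1  2  0  0  1  1  2  0  0  1  1  2  0  0  1  1  2  0  0  1  1  2  0

0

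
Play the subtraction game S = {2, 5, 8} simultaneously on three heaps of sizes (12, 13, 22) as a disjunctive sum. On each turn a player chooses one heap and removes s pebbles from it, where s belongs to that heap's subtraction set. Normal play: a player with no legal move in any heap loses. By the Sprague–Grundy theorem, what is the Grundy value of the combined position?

1

All heaps use S = {2, 5, 8}:
n :  0  1  2  3  4  5  6  7  8  9 10 11 12 13 14 15 16 17 18 19 20 21 22
G :  0  0  1  1  0  2  1  0  2  1  0  0  1  1  0  2  1  0  2  1  0  0  1
Heap A: G(12) = 1.
Heap B: G(13) = 1.
Heap C: G(22) = 1.
Combined Grundy value = 1 ⊕ 1 ⊕ 1 = 1.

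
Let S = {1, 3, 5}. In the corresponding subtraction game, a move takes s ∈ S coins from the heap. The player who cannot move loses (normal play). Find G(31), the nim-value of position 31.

1

G(0) = 0
G(1) = mex{0} = 1
G(2) = mex{1} = 0
G(3) = mex{0,0} = 1
G(4) = mex{1,1} = 0
G(5) = mex{0,0,0} = 1
G(6) = mex{1,1,1} = 0
G(7) = mex{0,0,0} = 1
G(8) = mex{1,1,1} = 0
G(9) = mex{0,0,0} = 1
G(10) = mex{1,1,1} = 0
G(11) = mex{0,0,0} = 1
G(12) = mex{1,1,1} = 0
G(13) = mex{0,0,0} = 1
G(14) = mex{1,1,1} = 0
G(15) = mex{0,0,0} = 1
G(16) = mex{1,1,1} = 0
G(17) = mex{0,0,0} = 1
G(18) = mex{1,1,1} = 0
G(19) = mex{0,0,0} = 1
G(20) = mex{1,1,1} = 0
G(21) = mex{0,0,0} = 1
G(22) = mex{1,1,1} = 0
G(23) = mex{0,0,0} = 1
G(24) = mex{1,1,1} = 0
G(25) = mex{0,0,0} = 1
G(26) = mex{1,1,1} = 0
G(27) = mex{0,0,0} = 1
G(28) = mex{1,1,1} = 0
G(29) = mex{0,0,0} = 1
G(30) = mex{1,1,1} = 0
G(31) = mex{0,0,0} = 1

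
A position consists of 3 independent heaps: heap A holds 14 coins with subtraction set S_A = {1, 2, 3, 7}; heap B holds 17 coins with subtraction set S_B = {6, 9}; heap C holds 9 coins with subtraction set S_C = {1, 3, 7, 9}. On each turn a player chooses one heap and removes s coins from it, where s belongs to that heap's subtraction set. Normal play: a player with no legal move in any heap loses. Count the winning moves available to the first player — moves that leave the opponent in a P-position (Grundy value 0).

1

Heap A, S = {1, 2, 3, 7}:
G(0) = 0
G(1) = mex{0} = 1
G(2) = mex{1,0} = 2
G(3) = mex{2,1,0} = 3
G(4) = mex{3,2,1} = 0
G(5) = mex{0,3,2} = 1
G(6) = mex{1,0,3} = 2
G(7) = mex{2,1,0,0} = 3
G(8) = mex{3,2,1,1} = 0
G(9) = mex{0,3,2,2} = 1
G(10) = mex{1,0,3,3} = 2
G(11) = mex{2,1,0,0} = 3
G(12) = mex{3,2,1,1} = 0
G(13) = mex{0,3,2,2} = 1
G(14) = mex{1,0,3,3} = 2
G_A(14) = 2.
Heap B, S = {6, 9}:
G(0) = 0
G(1) = mex{} = 0
G(2) = mex{} = 0
G(3) = mex{} = 0
G(4) = mex{} = 0
G(5) = mex{} = 0
G(6) = mex{0} = 1
G(7) = mex{0} = 1
G(8) = mex{0} = 1
G(9) = mex{0,0} = 1
G(10) = mex{0,0} = 1
G(11) = mex{0,0} = 1
G(12) = mex{1,0} = 2
G(13) = mex{1,0} = 2
G(14) = mex{1,0} = 2
G(15) = mex{1,1} = 0
G(16) = mex{1,1} = 0
G(17) = mex{1,1} = 0
G_B(17) = 0.
Heap C, S = {1, 3, 7, 9}:
n : 0 1 2 3 4 5 6 7 8 9
G : 0 1 0 1 0 1 0 1 0 1
G_C(9) = 1.
Combined Grundy value = 2 ⊕ 0 ⊕ 1 = 3.
A winning move leaves total XOR = 0, i.e. changes one component's Grundy value g to g ⊕ X where X is the current total.
Heap A: need g' = 2⊕3 = 1. Options: 14−1→G=1, 14−2→G=0, 14−3→G=3, 14−7→G=3. Hits: 1.
Heap B: need g' = 0⊕3 = 3. Options: 17−6→G=1, 17−9→G=1. Hits: 0.
Heap C: need g' = 1⊕3 = 2. Options: 9−1→G=0, 9−3→G=0, 9−7→G=0, 9−9→G=0. Hits: 0.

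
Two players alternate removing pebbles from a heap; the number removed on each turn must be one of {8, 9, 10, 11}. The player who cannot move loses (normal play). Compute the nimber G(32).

1

G(0) = 0
G(1) = mex{} = 0
G(2) = mex{} = 0
G(3) = mex{} = 0
G(4) = mex{} = 0
G(5) = mex{} = 0
G(6) = mex{} = 0
G(7) = mex{} = 0
G(8) = mex{0} = 1
G(9) = mex{0,0} = 1
G(10) = mex{0,0,0} = 1
G(11) = mex{0,0,0,0} = 1
G(12) = mex{0,0,0,0} = 1
G(13) = mex{0,0,0,0} = 1
G(14) = mex{0,0,0,0} = 1
G(15) = mex{0,0,0,0} = 1
G(16) = mex{1,0,0,0} = 2
G(17) = mex{1,1,0,0} = 2
G(18) = mex{1,1,1,0} = 2
G(19) = mex{1,1,1,1} = 0
G(20) = mex{1,1,1,1} = 0
G(21) = mex{1,1,1,1} = 0
G(22) = mex{1,1,1,1} = 0
G(23) = mex{1,1,1,1} = 0
G(24) = mex{2,1,1,1} = 0
G(25) = mex{2,2,1,1} = 0
G(26) = mex{2,2,2,1} = 0
G(27) = mex{0,2,2,2} = 1
G(28) = mex{0,0,2,2} = 1
G(29) = mex{0,0,0,2} = 1
G(30) = mex{0,0,0,0} = 1
G(31) = mex{0,0,0,0} = 1
G(32) = mex{0,0,0,0} = 1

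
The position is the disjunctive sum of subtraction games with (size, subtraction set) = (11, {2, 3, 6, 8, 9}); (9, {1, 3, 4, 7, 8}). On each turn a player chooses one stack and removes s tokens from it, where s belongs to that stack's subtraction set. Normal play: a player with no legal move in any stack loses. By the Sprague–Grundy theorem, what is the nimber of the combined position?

Stack A, S = {2, 3, 6, 8, 9}:
G(0) = 0
G(1) = mex{} = 0
G(2) = mex{0} = 1
G(3) = mex{0,0} = 1
G(4) = mex{1,0} = 2
G(5) = mex{1,1} = 0
G(6) = mex{2,1,0} = 3
G(7) = mex{0,2,0} = 1
G(8) = mex{3,0,1,0} = 2
G(9) = mex{1,3,1,0,0} = 2
G(10) = mex{2,1,2,1,0} = 3
G(11) = mex{2,2,0,1,1} = 3
G_A(11) = 3.
Stack B, S = {1, 3, 4, 7, 8}:
n : 0 1 2 3 4 5 6 7 8 9
G : 0 1 0 1 2 3 2 3 4 5
G_B(9) = 5.
Combined Grundy value = 3 ⊕ 5 = 6.

6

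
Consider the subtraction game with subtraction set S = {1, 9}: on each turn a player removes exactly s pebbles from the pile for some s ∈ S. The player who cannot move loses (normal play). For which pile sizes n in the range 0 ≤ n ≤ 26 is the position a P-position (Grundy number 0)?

G(0) = 0
G(1) = mex{0} = 1
G(2) = mex{1} = 0
G(3) = mex{0} = 1
G(4) = mex{1} = 0
G(5) = mex{0} = 1
G(6) = mex{1} = 0
G(7) = mex{0} = 1
G(8) = mex{1} = 0
G(9) = mex{0,0} = 1
G(10) = mex{1,1} = 0
G(11) = mex{0,0} = 1
G(12) = mex{1,1} = 0
G(13) = mex{0,0} = 1
G(14) = mex{1,1} = 0
G(15) = mex{0,0} = 1
G(16) = mex{1,1} = 0
G(17) = mex{0,0} = 1
G(18) = mex{1,1} = 0
G(19) = mex{0,0} = 1
G(20) = mex{1,1} = 0
G(21) = mex{0,0} = 1
G(22) = mex{1,1} = 0
G(23) = mex{0,0} = 1
G(24) = mex{1,1} = 0
G(25) = mex{0,0} = 1
G(26) = mex{1,1} = 0
P-positions are exactly the n with G(n) = 0.

0, 2, 4, 6, 8, 10, 12, 14, 16, 18, 20, 22, 24, 26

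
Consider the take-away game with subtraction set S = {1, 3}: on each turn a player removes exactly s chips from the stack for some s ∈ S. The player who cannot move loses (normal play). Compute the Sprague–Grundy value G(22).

0

n :  0  1  2  3  4  5  6  7  8  9 10 11 12 13 14 15 16 17 18 19 20 21 22
G :  0  1  0  1  0  1  0  1  0  1  0  1  0  1  0  1  0  1  0  1  0  1  0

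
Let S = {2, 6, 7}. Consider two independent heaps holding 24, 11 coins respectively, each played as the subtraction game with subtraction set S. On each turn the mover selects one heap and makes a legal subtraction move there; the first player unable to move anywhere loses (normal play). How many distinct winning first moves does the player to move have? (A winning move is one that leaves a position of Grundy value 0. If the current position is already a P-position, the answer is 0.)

0

All heaps use S = {2, 6, 7}:
n :  0  1  2  3  4  5  6  7  8  9 10 11 12 13 14 15 16 17 18 19 20 21 22 23 24
G :  0  0  1  1  0  0  1  1  2  0  3  1  2  0  0  1  1  0  0  1  1  2  0  3  1
Heap A: G(24) = 1.
Heap B: G(11) = 1.
Combined Grundy value = 1 ⊕ 1 = 0.
A winning move leaves total XOR = 0, i.e. changes one component's Grundy value g to g ⊕ X where X is the current total.
Heap A: target g' = 1⊕0 = 1, but every legal move changes the Grundy value (mex property), so 0 moves.
Heap B: target g' = 1⊕0 = 1, but every legal move changes the Grundy value (mex property), so 0 moves.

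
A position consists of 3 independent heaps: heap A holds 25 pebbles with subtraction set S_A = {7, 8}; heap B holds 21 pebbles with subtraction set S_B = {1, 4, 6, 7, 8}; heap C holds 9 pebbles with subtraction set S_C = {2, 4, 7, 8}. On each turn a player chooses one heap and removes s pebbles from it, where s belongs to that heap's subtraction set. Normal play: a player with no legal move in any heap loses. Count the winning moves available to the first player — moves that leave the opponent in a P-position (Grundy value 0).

1

Heap A, S = {7, 8}:
n :  0  1  2  3  4  5  6  7  8  9 10 11 12 13 14 15 16 17 18 19 20 21 22 23 24 25
G :  0  0  0  0  0  0  0  1  1  1  1  1  1  1  2  0  0  0  0  0  0  0  1  1  1  1
G_A(25) = 1.
Heap B, S = {1, 4, 6, 7, 8}:
G(0) = 0
G(1) = mex{0} = 1
G(2) = mex{1} = 0
G(3) = mex{0} = 1
G(4) = mex{1,0} = 2
G(5) = mex{2,1} = 0
G(6) = mex{0,0,0} = 1
G(7) = mex{1,1,1,0} = 2
G(8) = mex{2,2,0,1,0} = 3
G(9) = mex{3,0,1,0,1} = 2
G(10) = mex{2,1,2,1,0} = 3
G(11) = mex{3,2,0,2,1} = 4
G(12) = mex{4,3,1,0,2} = 5
G(13) = mex{5,2,2,1,0} = 3
G(14) = mex{3,3,3,2,1} = 0
G(15) = mex{0,4,2,3,2} = 1
G(16) = mex{1,5,3,2,3} = 0
G(17) = mex{0,3,4,3,2} = 1
G(18) = mex{1,0,5,4,3} = 2
G(19) = mex{2,1,3,5,4} = 0
G(20) = mex{0,0,0,3,5} = 1
G(21) = mex{1,1,1,0,3} = 2
G_B(21) = 2.
Heap C, S = {2, 4, 7, 8}:
n : 0 1 2 3 4 5 6 7 8 9
G : 0 0 1 1 2 2 0 3 1 4
G_C(9) = 4.
Combined Grundy value = 1 ⊕ 2 ⊕ 4 = 7.
A winning move leaves total XOR = 0, i.e. changes one component's Grundy value g to g ⊕ X where X is the current total.
Heap A: need g' = 1⊕7 = 6. Options: 25−7→G=0, 25−8→G=0. Hits: 0.
Heap B: need g' = 2⊕7 = 5. Options: 21−1→G=1, 21−4→G=1, 21−6→G=1, 21−7→G=0, 21−8→G=3. Hits: 0.
Heap C: need g' = 4⊕7 = 3. Options: 9−2→G=3, 9−4→G=2, 9−7→G=1, 9−8→G=0. Hits: 1.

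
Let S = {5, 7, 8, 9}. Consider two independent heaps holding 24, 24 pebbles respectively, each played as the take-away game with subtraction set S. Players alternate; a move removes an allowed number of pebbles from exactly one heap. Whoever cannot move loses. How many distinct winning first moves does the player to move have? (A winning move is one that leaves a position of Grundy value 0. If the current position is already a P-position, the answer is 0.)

All heaps use S = {5, 7, 8, 9}:
n :  0  1  2  3  4  5  6  7  8  9 10 11 12 13 14 15 16 17 18 19 20 21 22 23 24
G :  0  0  0  0  0  1  1  1  1  1  2  2  2  2  0  0  0  0  0  1  1  1  1  1  2
Heap A: G(24) = 2.
Heap B: G(24) = 2.
Combined Grundy value = 2 ⊕ 2 = 0.
A winning move leaves total XOR = 0, i.e. changes one component's Grundy value g to g ⊕ X where X is the current total.
Heap A: target g' = 2⊕0 = 2, but every legal move changes the Grundy value (mex property), so 0 moves.
Heap B: target g' = 2⊕0 = 2, but every legal move changes the Grundy value (mex property), so 0 moves.

0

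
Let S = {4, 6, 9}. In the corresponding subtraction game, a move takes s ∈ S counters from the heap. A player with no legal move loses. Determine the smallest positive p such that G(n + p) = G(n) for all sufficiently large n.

13

n :  0  1  2  3  4  5  6  7  8  9 10 11 12 13 14 15 16 17 18 19 20 21 22 23 24 25 26 27
G :  0  0  0  0  1  1  1  1  2  2  2  2  3  0  0  0  0  1  1  1  1  2  2  2  2  3  0  0
G(n+13) = G(n) holds for n = 0,…,8 (a full window of length max(S) = 9), so the sequence is purely periodic with period 13.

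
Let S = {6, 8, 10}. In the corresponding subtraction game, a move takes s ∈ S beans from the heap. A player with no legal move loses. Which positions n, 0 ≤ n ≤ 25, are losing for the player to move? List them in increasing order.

0, 1, 2, 3, 4, 5, 16, 17, 18, 19, 20, 21

G(0) = 0
G(1) = mex{} = 0
G(2) = mex{} = 0
G(3) = mex{} = 0
G(4) = mex{} = 0
G(5) = mex{} = 0
G(6) = mex{0} = 1
G(7) = mex{0} = 1
G(8) = mex{0,0} = 1
G(9) = mex{0,0} = 1
G(10) = mex{0,0,0} = 1
G(11) = mex{0,0,0} = 1
G(12) = mex{1,0,0} = 2
G(13) = mex{1,0,0} = 2
G(14) = mex{1,1,0} = 2
G(15) = mex{1,1,0} = 2
G(16) = mex{1,1,1} = 0
G(17) = mex{1,1,1} = 0
G(18) = mex{2,1,1} = 0
G(19) = mex{2,1,1} = 0
G(20) = mex{2,2,1} = 0
G(21) = mex{2,2,1} = 0
G(22) = mex{0,2,2} = 1
G(23) = mex{0,2,2} = 1
G(24) = mex{0,0,2} = 1
G(25) = mex{0,0,2} = 1
P-positions are exactly the n with G(n) = 0.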